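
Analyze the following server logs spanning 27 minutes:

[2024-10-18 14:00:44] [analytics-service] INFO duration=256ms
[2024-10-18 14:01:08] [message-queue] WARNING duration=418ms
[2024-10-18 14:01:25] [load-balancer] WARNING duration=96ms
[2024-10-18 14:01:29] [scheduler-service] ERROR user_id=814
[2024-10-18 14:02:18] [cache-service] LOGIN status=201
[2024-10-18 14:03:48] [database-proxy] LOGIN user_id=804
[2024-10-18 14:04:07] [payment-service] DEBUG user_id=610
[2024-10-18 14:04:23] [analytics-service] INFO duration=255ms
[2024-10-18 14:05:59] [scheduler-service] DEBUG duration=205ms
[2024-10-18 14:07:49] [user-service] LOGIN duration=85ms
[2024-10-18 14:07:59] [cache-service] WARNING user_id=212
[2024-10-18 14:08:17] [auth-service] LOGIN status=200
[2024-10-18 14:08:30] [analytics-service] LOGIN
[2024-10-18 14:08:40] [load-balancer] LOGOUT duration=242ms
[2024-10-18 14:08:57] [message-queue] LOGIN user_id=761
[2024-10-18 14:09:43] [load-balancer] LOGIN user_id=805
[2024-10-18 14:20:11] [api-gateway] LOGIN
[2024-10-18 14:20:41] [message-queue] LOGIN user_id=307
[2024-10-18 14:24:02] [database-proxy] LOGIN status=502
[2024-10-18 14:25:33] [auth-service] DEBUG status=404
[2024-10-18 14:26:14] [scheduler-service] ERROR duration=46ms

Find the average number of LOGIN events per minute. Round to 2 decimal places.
0.37

To calculate the rate:

1. Count total LOGIN events: 10
2. Total time period: 27 minutes
3. Rate = 10 / 27 = 0.37 events per minute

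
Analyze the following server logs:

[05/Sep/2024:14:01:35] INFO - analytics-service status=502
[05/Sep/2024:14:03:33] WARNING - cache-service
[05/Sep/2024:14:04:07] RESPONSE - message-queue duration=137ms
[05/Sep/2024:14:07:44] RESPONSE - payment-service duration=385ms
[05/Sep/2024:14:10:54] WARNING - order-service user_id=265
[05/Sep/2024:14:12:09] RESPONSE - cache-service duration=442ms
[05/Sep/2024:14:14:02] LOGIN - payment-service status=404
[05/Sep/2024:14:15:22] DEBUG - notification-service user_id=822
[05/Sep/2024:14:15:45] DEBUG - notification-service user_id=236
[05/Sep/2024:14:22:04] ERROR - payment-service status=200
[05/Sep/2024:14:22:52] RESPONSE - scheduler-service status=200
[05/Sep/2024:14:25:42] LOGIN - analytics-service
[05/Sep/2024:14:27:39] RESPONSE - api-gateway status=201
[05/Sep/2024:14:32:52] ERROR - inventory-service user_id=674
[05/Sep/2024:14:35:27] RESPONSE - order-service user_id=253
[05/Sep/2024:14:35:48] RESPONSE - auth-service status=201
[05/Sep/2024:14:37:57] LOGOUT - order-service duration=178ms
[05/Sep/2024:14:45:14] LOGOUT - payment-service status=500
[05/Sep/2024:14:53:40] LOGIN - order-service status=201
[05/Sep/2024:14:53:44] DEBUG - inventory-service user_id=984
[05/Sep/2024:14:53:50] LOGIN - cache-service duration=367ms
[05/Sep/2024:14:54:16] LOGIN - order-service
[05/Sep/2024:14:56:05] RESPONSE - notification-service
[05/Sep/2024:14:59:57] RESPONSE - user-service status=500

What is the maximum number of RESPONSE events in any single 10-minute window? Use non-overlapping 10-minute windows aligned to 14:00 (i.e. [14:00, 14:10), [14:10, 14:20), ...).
2

To find the burst window:

1. Divide the log period into non-overlapping 10-minute windows starting at 14:00
2. Count RESPONSE events in each window
3. Find the window with maximum count
4. Maximum events in a window: 2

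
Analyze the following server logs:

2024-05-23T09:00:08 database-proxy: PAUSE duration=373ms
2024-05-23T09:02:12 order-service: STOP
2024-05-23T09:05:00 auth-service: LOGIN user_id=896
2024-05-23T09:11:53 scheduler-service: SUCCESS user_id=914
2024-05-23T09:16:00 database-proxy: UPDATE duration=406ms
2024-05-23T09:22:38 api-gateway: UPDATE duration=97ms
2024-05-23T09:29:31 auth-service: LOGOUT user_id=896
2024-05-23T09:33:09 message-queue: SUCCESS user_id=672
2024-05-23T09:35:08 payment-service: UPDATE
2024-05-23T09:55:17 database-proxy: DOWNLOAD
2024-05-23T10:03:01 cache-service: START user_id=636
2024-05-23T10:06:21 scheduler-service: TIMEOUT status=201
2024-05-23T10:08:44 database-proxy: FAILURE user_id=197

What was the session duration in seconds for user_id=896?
1471

To calculate session duration:

1. Find LOGIN event for user_id=896: 2024-05-23T09:05:00
2. Find LOGOUT event for user_id=896: 2024-05-23T09:29:31
3. Session duration: 2024-05-23T09:29:31 - 2024-05-23T09:05:00 = 1471 seconds (24 minutes)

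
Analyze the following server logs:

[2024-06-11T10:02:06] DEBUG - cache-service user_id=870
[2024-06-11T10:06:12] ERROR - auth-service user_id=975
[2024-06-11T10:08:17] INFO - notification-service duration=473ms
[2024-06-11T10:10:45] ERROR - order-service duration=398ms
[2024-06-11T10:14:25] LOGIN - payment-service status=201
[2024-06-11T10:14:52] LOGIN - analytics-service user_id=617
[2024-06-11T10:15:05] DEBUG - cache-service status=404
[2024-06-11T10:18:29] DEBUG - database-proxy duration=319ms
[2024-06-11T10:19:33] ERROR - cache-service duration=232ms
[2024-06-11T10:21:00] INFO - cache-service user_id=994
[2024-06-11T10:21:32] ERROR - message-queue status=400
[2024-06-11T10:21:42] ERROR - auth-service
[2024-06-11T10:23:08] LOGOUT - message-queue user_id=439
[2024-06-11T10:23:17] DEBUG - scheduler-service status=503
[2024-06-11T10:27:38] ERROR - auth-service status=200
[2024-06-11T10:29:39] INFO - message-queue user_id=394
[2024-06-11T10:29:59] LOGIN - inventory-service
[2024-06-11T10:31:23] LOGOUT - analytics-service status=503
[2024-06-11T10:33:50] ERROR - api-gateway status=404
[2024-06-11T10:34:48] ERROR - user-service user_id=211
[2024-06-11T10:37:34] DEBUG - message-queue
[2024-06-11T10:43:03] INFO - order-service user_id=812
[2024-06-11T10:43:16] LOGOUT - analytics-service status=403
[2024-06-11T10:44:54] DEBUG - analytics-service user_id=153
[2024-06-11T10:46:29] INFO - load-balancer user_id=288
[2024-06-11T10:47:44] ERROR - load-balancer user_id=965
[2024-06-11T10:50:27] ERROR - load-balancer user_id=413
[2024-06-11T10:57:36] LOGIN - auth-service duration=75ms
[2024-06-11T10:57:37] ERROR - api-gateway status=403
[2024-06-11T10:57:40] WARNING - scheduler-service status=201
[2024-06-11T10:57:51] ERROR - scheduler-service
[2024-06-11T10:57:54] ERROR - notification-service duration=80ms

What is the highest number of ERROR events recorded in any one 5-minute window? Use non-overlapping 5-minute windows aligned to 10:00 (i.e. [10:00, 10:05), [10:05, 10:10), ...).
3

To find the burst window:

1. Divide the log period into non-overlapping 5-minute windows starting at 10:00
2. Count ERROR events in each window
3. Find the window with maximum count
4. Maximum events in a window: 3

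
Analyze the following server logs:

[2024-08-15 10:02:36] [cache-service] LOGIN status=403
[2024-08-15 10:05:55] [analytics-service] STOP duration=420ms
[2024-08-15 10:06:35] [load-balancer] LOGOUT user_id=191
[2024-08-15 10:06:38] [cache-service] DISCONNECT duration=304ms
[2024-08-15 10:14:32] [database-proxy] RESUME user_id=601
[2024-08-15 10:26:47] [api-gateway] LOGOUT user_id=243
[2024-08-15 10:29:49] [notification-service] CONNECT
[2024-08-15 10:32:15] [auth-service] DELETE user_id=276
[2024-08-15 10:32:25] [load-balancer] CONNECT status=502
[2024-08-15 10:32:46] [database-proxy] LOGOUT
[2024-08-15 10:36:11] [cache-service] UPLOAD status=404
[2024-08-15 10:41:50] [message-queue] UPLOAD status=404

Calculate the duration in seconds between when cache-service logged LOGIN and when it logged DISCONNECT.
242

To find the time between events:

1. Locate the first LOGIN event for cache-service: 2024-08-15 10:02:36
2. Locate the first DISCONNECT event for cache-service: 2024-08-15 10:06:38
3. Calculate the difference: 2024-08-15 10:06:38 - 2024-08-15 10:02:36 = 242 seconds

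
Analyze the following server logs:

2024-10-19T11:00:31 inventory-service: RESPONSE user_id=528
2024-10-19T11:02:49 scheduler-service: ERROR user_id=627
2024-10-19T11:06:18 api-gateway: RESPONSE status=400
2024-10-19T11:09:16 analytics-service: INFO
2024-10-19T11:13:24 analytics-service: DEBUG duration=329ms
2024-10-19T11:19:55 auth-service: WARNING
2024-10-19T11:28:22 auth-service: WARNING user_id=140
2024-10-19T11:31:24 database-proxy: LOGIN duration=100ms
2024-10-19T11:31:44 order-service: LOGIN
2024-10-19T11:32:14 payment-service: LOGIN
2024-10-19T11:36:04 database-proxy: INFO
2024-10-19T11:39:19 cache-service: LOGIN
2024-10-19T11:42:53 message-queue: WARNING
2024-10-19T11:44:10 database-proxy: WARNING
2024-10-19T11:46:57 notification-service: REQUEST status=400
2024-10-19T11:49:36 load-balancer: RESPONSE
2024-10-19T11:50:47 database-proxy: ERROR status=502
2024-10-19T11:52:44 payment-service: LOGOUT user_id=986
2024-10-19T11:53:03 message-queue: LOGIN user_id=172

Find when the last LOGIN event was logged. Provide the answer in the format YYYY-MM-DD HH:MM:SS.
2024-10-19 11:53:03

To find the last event:

1. Filter for all LOGIN events
2. Sort by timestamp
3. Select the last one
4. Timestamp: 2024-10-19 11:53:03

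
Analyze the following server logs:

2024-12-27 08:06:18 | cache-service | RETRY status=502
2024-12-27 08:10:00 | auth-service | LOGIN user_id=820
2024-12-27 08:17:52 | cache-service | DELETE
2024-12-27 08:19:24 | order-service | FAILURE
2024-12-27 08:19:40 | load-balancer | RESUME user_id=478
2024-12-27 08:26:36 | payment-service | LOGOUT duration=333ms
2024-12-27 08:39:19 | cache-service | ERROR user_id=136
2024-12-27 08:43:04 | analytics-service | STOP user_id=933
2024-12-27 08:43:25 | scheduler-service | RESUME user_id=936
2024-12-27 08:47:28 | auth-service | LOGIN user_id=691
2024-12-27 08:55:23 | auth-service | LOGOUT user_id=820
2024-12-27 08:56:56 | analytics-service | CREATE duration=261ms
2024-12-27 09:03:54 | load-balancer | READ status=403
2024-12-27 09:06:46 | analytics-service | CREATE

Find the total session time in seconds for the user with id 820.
2723

To calculate session duration:

1. Find LOGIN event for user_id=820: 2024-12-27 08:10:00
2. Find LOGOUT event for user_id=820: 2024-12-27 08:55:23
3. Session duration: 2024-12-27 08:55:23 - 2024-12-27 08:10:00 = 2723 seconds (45 minutes)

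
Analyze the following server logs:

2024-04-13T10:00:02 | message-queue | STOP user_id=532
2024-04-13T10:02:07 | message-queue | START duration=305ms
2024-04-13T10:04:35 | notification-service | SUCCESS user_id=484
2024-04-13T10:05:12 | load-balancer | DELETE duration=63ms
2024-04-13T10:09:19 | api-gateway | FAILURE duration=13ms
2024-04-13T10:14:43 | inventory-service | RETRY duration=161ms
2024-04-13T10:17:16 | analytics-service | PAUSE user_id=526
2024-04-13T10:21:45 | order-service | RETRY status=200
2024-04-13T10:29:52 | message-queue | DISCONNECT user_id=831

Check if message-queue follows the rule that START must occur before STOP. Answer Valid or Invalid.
Invalid

To validate ordering:

1. Required order: START → STOP
2. Rule: START must occur before STOP
3. Check actual order of events for message-queue
4. Result: Invalid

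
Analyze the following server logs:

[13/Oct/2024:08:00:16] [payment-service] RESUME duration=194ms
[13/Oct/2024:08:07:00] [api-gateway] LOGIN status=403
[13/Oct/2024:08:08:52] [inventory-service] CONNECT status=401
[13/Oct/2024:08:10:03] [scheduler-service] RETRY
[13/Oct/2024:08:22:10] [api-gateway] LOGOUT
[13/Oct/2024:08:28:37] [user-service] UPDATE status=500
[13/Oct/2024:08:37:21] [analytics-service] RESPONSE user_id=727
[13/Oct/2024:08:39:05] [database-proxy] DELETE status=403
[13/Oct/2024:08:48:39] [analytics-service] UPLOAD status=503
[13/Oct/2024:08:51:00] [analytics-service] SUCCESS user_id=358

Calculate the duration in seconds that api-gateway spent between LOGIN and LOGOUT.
910

To calculate state duration:

1. Find LOGIN event for api-gateway: 13/Oct/2024:08:07:00
2. Find LOGOUT event for api-gateway: 13/Oct/2024:08:22:10
3. Calculate duration: 13/Oct/2024:08:22:10 - 13/Oct/2024:08:07:00 = 910 seconds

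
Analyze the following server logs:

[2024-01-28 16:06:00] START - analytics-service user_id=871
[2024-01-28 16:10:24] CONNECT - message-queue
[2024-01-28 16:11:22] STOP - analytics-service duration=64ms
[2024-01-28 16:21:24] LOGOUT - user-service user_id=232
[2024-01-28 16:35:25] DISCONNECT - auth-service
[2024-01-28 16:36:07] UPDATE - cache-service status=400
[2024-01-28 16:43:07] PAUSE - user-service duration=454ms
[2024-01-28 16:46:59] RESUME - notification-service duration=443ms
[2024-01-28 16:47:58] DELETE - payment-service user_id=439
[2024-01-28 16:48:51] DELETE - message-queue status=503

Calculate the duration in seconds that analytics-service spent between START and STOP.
322

To calculate state duration:

1. Find START event for analytics-service: 2024-01-28 16:06:00
2. Find STOP event for analytics-service: 2024-01-28 16:11:22
3. Calculate duration: 2024-01-28 16:11:22 - 2024-01-28 16:06:00 = 322 seconds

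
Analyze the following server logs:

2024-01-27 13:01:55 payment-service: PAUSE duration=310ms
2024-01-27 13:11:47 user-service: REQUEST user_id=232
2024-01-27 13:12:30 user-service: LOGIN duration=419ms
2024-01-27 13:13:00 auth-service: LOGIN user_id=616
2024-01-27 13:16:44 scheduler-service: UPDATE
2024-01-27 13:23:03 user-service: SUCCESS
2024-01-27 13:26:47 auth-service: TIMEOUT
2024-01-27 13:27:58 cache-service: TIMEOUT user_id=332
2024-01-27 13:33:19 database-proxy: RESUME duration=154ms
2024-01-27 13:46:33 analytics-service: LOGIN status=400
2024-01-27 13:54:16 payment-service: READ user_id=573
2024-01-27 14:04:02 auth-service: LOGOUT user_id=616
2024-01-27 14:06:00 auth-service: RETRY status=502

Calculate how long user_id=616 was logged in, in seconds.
3062

To calculate session duration:

1. Find LOGIN event for user_id=616: 2024-01-27 13:13:00
2. Find LOGOUT event for user_id=616: 2024-01-27 14:04:02
3. Session duration: 2024-01-27 14:04:02 - 2024-01-27 13:13:00 = 3062 seconds (51 minutes)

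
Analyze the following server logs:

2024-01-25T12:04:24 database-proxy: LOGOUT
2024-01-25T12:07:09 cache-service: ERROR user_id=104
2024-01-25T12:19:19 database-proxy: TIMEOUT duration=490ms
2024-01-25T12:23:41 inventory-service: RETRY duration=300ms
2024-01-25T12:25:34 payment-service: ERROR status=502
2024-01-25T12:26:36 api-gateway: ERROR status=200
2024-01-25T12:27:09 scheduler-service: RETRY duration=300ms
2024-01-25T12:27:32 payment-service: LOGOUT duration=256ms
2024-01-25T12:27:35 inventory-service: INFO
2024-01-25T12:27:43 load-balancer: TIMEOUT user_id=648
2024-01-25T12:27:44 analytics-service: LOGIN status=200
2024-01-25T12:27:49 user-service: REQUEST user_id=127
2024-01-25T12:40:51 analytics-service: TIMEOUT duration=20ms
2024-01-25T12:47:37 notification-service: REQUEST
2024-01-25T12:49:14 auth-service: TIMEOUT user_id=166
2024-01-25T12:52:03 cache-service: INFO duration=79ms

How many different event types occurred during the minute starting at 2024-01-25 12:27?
6

To count unique event types:

1. Filter events in the minute starting at 2024-01-25 12:27
2. Extract event types from matching entries
3. Count unique types: 6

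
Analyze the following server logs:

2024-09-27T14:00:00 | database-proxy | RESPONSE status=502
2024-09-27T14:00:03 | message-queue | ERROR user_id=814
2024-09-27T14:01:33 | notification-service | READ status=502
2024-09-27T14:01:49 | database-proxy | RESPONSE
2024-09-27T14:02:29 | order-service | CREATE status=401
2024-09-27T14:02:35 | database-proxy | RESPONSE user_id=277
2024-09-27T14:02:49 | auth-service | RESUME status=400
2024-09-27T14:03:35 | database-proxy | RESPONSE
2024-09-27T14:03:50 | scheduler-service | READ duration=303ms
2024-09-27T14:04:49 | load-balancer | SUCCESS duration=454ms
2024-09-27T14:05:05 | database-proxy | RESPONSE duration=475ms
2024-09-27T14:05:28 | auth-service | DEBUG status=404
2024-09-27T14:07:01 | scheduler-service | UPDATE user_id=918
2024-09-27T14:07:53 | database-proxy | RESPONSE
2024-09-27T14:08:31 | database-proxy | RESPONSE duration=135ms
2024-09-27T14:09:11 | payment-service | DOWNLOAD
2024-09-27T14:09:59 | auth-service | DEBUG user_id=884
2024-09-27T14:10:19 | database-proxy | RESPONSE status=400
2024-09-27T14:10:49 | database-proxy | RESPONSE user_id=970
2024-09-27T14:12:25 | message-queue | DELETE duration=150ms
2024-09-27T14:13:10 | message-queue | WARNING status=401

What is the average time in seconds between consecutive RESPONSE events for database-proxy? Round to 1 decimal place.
81.1

To calculate average interval:

1. Find all RESPONSE events for database-proxy in order
2. Calculate time gaps between consecutive events
3. Compute mean of gaps: 649 / 8 = 81.1 seconds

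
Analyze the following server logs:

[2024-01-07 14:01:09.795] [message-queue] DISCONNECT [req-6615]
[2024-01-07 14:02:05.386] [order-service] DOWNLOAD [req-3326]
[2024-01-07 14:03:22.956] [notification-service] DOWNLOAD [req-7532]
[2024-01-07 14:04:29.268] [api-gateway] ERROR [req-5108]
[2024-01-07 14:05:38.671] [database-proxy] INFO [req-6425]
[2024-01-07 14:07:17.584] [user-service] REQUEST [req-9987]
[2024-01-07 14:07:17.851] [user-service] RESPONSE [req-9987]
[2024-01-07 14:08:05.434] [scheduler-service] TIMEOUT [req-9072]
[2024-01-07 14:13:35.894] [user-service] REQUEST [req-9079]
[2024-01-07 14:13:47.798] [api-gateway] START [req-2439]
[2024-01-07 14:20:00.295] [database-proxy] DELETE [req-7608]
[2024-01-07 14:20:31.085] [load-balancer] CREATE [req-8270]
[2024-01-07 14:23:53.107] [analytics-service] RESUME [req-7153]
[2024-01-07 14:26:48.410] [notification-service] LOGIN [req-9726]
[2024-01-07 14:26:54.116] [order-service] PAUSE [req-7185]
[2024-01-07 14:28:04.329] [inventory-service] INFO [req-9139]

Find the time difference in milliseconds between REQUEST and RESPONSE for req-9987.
267

To calculate latency:

1. Find REQUEST with id req-9987: 2024-01-07 14:07:17.584
2. Find RESPONSE with id req-9987: 2024-01-07 14:07:17.851
3. Latency: 2024-01-07 14:07:17.851 - 2024-01-07 14:07:17.584 = 267ms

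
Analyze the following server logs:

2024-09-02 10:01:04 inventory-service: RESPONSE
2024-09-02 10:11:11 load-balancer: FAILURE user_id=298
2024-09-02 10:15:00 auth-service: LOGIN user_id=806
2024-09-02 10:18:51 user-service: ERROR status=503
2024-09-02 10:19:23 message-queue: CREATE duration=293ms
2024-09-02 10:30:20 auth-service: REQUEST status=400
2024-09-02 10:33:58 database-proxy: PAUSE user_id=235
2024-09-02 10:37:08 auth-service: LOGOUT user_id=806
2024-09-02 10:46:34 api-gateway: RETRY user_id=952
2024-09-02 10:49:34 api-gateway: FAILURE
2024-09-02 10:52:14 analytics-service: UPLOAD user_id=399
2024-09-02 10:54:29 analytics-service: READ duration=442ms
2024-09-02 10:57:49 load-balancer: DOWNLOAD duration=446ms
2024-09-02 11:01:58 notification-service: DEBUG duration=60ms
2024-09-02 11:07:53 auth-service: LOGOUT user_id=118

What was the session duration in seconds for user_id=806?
1328

To calculate session duration:

1. Find LOGIN event for user_id=806: 2024-09-02 10:15:00
2. Find LOGOUT event for user_id=806: 2024-09-02 10:37:08
3. Session duration: 2024-09-02 10:37:08 - 2024-09-02 10:15:00 = 1328 seconds (22 minutes)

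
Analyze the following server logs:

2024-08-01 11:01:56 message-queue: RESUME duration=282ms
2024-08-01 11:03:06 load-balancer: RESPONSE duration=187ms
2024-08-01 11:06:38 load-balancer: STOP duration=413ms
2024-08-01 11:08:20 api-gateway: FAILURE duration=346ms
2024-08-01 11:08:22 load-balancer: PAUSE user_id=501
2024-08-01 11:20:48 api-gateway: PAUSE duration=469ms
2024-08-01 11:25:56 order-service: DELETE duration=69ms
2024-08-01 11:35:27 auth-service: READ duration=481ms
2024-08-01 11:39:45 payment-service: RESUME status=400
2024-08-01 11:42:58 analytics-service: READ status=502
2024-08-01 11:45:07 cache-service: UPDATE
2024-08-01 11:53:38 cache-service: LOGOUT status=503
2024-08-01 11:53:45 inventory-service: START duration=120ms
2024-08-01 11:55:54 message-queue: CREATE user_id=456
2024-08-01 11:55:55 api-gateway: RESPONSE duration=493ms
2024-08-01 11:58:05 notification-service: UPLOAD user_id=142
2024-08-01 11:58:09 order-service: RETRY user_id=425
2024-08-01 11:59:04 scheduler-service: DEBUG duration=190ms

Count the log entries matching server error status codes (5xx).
2

To find matching entries:

1. Pattern to match: server error status codes (5xx)
2. Scan each log entry for the pattern
3. Count matches: 2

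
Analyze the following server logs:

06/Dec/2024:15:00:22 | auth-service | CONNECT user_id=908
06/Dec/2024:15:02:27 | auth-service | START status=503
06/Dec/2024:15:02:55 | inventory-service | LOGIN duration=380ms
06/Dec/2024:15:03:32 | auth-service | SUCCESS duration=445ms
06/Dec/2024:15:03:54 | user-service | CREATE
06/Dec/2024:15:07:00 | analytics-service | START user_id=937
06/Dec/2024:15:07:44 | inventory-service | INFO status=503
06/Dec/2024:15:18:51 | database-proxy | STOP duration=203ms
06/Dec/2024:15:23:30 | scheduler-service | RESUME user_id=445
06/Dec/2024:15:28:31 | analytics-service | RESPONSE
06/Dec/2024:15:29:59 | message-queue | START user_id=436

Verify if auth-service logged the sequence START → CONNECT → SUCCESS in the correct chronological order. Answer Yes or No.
No

To verify sequence order:

1. Find all events in sequence START → CONNECT → SUCCESS for auth-service
2. Extract their timestamps
3. Check if timestamps are in ascending order
4. Result: No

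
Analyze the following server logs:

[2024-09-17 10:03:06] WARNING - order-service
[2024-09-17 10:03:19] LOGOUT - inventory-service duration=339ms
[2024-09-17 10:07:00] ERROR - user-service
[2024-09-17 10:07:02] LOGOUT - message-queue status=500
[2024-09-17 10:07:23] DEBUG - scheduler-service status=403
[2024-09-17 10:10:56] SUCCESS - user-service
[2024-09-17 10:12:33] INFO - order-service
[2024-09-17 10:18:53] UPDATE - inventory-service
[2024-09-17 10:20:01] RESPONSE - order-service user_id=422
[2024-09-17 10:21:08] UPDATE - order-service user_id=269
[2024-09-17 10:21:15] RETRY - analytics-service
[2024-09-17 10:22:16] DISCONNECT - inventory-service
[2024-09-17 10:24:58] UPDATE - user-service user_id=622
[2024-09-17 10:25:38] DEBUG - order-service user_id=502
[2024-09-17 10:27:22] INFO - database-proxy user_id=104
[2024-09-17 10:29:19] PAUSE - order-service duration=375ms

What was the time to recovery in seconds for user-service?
236

To calculate recovery time:

1. Find ERROR event for user-service: 2024-09-17 10:07:00
2. Find next SUCCESS event for user-service: 2024-09-17 10:10:56
3. Recovery time: 2024-09-17 10:10:56 - 2024-09-17 10:07:00 = 236 seconds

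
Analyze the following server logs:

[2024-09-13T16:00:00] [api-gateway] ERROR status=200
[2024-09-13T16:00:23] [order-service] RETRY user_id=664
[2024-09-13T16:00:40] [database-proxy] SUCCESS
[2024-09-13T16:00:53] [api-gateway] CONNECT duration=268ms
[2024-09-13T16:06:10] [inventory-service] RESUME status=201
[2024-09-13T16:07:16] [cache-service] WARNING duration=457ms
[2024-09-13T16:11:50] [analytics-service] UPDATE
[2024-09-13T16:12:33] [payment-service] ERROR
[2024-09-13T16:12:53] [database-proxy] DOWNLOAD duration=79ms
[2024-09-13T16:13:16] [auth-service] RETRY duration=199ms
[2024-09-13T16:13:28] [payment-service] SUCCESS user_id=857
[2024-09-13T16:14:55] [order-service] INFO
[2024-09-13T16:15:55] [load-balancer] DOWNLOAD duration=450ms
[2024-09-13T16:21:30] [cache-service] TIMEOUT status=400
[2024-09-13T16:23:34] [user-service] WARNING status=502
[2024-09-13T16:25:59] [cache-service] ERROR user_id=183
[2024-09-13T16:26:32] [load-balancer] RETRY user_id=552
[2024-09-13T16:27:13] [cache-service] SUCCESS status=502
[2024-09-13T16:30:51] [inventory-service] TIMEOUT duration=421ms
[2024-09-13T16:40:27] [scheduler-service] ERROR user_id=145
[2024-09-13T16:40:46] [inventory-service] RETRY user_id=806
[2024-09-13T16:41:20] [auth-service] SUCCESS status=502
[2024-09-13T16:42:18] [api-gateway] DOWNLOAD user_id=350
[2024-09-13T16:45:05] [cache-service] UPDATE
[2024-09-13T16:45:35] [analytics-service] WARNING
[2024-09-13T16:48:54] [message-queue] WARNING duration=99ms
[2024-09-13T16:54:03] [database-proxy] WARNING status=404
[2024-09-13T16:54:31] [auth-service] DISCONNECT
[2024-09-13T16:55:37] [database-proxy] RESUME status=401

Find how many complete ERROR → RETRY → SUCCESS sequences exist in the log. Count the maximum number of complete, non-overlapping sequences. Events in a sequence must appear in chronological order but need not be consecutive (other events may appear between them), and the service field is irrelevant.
4

To count sequences:

1. Look for pattern: ERROR → RETRY → SUCCESS
2. Greedily scan the log in chronological order, matching each sequence element in turn (ignoring service)
3. Each time the full pattern completes, increment the count and restart matching from the next event
4. Complete non-overlapping sequences found: 4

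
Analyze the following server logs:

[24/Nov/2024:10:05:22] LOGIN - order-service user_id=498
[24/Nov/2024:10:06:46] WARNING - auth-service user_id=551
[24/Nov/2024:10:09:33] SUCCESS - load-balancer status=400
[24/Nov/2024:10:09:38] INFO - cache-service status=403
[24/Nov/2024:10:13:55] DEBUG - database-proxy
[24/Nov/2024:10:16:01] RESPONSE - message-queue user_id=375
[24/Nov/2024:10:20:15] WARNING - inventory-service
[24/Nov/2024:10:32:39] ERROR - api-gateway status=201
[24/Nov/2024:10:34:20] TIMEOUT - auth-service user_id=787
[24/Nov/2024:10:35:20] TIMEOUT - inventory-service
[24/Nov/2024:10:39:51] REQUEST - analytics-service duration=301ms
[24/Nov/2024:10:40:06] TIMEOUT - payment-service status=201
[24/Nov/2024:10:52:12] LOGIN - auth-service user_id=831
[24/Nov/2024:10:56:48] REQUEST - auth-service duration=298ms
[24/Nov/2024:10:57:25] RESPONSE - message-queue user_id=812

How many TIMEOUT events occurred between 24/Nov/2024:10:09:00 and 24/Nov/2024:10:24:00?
0

To count events in the time window:

1. Window boundaries: 24/Nov/2024:10:09:00 to 24/Nov/2024:10:24:00
2. Filter for TIMEOUT events within this window
3. Count matching events: 0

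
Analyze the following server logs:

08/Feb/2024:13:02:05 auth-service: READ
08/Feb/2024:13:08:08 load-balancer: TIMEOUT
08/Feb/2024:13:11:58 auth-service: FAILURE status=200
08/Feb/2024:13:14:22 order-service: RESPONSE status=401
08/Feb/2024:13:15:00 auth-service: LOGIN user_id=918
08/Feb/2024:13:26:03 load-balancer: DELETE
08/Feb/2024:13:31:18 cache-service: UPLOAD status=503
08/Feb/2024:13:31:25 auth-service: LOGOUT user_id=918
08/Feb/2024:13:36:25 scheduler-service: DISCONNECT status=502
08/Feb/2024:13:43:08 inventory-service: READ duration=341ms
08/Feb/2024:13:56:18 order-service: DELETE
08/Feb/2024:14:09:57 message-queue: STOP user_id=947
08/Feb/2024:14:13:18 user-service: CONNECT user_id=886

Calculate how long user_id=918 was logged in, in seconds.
985

To calculate session duration:

1. Find LOGIN event for user_id=918: 08/Feb/2024:13:15:00
2. Find LOGOUT event for user_id=918: 08/Feb/2024:13:31:25
3. Session duration: 08/Feb/2024:13:31:25 - 08/Feb/2024:13:15:00 = 985 seconds (16 minutes)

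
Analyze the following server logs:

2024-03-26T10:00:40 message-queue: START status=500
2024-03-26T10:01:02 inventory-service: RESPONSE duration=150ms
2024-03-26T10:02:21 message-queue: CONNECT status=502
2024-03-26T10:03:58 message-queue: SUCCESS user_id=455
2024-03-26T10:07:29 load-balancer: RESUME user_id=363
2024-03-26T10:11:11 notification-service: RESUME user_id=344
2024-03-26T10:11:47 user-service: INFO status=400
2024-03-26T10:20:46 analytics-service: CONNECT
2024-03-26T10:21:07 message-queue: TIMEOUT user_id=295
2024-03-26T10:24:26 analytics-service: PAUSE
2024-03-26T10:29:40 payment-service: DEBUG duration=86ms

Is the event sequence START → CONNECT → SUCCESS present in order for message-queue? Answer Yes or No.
Yes

To verify sequence order:

1. Find all events in sequence START → CONNECT → SUCCESS for message-queue
2. Extract their timestamps
3. Check if timestamps are in ascending order
4. Result: Yes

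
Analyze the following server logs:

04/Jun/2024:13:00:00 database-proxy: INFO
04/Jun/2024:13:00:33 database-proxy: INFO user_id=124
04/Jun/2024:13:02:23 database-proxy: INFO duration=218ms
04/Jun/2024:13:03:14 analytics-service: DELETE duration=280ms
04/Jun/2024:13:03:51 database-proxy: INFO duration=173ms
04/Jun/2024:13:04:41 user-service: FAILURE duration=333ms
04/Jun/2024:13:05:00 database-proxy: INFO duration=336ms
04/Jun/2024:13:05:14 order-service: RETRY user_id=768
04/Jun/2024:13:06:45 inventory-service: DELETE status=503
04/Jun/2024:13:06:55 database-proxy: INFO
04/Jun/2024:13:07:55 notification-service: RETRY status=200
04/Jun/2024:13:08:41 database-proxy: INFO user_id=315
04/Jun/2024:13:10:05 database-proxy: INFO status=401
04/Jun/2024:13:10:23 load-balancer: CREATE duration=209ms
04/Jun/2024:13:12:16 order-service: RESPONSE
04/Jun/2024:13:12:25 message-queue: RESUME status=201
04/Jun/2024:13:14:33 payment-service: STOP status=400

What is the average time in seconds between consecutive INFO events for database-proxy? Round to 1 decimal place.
86.4

To calculate average interval:

1. Find all INFO events for database-proxy in order
2. Calculate time gaps between consecutive events
3. Compute mean of gaps: 605 / 7 = 86.4 seconds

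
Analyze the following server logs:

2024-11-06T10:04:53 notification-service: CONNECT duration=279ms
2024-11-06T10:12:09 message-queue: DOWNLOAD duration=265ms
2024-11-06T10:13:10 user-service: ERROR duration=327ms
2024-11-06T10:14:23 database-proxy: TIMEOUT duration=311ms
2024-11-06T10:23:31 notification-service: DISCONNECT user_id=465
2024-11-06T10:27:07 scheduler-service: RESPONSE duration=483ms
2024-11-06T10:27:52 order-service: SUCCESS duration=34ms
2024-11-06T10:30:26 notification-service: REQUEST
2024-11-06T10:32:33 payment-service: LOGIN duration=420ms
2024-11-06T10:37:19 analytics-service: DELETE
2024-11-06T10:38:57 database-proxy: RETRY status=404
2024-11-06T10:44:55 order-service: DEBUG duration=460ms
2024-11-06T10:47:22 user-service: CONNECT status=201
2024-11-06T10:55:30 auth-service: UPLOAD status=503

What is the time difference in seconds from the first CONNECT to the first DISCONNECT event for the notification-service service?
1118

To find the time between events:

1. Locate the first CONNECT event for notification-service: 2024-11-06T10:04:53
2. Locate the first DISCONNECT event for notification-service: 2024-11-06T10:23:31
3. Calculate the difference: 2024-11-06T10:23:31 - 2024-11-06T10:04:53 = 1118 seconds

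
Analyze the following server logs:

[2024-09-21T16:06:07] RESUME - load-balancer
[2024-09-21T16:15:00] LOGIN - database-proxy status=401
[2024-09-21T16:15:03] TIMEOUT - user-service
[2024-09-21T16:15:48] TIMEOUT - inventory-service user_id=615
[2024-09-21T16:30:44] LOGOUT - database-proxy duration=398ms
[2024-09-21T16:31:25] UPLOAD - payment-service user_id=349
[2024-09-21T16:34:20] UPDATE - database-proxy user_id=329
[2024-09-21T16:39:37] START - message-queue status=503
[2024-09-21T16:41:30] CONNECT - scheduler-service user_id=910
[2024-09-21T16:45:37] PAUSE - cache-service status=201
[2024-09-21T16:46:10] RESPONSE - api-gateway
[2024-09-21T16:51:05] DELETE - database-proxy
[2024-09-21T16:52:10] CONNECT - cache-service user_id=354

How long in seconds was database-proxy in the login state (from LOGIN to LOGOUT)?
944

To calculate state duration:

1. Find LOGIN event for database-proxy: 2024-09-21T16:15:00
2. Find LOGOUT event for database-proxy: 2024-09-21T16:30:44
3. Calculate duration: 2024-09-21T16:30:44 - 2024-09-21T16:15:00 = 944 seconds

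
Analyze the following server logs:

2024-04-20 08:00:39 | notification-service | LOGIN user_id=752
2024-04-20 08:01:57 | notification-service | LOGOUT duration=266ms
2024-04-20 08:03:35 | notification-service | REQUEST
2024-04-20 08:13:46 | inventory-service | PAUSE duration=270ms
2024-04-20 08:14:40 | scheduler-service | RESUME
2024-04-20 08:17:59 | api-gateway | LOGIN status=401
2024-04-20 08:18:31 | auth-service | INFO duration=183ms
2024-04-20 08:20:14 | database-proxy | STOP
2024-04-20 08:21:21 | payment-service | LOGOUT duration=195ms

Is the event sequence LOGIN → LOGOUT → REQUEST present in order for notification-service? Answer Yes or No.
Yes

To verify sequence order:

1. Find all events in sequence LOGIN → LOGOUT → REQUEST for notification-service
2. Extract their timestamps
3. Check if timestamps are in ascending order
4. Result: Yes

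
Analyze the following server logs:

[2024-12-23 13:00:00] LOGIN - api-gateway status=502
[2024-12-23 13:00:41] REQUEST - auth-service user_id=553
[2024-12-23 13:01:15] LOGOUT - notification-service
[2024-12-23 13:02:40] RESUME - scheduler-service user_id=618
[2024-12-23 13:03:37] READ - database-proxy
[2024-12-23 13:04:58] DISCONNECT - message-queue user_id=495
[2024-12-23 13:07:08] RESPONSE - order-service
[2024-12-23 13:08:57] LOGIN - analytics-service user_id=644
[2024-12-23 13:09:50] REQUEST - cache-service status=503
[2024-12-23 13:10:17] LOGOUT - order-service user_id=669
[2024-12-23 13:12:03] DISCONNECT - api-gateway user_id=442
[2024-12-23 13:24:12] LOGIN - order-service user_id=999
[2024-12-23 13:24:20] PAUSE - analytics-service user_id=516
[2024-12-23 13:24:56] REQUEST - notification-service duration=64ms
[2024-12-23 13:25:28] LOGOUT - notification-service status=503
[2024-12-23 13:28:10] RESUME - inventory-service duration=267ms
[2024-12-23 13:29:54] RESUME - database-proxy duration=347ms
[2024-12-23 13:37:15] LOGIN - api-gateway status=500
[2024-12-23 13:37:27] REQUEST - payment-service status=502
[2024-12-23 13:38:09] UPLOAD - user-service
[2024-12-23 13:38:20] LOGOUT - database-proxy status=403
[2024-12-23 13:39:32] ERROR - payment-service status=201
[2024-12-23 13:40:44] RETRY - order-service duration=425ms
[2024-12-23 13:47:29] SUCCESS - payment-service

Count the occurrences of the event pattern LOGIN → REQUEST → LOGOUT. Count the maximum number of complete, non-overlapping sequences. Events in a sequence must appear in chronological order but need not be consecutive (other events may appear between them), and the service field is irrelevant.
4

To count sequences:

1. Look for pattern: LOGIN → REQUEST → LOGOUT
2. Greedily scan the log in chronological order, matching each sequence element in turn (ignoring service)
3. Each time the full pattern completes, increment the count and restart matching from the next event
4. Complete non-overlapping sequences found: 4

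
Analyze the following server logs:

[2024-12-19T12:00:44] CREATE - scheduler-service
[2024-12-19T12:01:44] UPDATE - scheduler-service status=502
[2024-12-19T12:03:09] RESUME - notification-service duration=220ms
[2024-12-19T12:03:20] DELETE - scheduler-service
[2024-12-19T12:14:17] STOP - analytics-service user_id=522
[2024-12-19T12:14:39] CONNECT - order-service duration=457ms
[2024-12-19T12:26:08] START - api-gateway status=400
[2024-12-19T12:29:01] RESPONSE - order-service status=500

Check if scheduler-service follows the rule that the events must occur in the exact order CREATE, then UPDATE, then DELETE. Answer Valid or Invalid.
Valid

To validate ordering:

1. Required order: CREATE → UPDATE → DELETE
2. Rule: the events must occur in the exact order CREATE, then UPDATE, then DELETE
3. Check actual order of events for scheduler-service
4. Result: Valid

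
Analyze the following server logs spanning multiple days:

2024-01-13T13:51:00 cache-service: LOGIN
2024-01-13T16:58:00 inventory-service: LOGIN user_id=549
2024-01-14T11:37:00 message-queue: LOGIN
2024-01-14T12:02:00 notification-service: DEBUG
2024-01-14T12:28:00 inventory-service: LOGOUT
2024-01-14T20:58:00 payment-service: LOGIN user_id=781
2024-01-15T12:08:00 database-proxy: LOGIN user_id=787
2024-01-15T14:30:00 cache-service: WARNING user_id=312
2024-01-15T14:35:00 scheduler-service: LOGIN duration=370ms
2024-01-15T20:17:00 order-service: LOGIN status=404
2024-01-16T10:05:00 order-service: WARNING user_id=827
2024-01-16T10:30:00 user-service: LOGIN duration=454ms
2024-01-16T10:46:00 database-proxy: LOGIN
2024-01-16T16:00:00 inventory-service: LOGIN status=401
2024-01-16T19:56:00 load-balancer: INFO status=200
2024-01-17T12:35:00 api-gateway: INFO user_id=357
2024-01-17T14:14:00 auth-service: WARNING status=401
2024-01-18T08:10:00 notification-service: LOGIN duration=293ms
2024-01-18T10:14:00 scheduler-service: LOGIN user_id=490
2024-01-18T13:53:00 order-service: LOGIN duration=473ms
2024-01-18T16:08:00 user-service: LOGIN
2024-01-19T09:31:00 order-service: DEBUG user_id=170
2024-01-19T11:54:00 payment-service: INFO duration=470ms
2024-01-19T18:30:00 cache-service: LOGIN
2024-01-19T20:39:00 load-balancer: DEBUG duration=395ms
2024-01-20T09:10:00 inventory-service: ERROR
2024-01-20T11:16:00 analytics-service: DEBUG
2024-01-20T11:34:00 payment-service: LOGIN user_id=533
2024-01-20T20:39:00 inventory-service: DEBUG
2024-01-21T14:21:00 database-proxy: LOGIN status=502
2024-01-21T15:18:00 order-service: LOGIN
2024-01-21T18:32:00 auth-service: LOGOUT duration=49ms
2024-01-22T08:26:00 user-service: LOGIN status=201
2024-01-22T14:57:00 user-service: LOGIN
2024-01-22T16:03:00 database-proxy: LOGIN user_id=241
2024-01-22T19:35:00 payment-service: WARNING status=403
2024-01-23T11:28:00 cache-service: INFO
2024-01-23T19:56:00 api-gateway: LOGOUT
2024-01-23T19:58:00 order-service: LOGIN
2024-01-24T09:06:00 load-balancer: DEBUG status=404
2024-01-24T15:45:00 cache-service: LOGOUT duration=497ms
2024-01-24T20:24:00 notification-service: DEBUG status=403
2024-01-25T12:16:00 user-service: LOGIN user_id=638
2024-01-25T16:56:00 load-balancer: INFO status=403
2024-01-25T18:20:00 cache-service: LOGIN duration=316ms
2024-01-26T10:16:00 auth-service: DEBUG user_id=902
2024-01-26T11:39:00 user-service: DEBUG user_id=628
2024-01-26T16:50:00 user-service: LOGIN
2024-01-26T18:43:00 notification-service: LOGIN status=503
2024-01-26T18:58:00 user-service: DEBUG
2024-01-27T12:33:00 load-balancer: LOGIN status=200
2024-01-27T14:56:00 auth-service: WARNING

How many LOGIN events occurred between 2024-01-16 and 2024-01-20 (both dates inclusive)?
9

To filter by date range:

1. Date range: 2024-01-16 through 2024-01-20, both dates inclusive
2. Filter for LOGIN events whose date falls in this range
3. Count matching events: 9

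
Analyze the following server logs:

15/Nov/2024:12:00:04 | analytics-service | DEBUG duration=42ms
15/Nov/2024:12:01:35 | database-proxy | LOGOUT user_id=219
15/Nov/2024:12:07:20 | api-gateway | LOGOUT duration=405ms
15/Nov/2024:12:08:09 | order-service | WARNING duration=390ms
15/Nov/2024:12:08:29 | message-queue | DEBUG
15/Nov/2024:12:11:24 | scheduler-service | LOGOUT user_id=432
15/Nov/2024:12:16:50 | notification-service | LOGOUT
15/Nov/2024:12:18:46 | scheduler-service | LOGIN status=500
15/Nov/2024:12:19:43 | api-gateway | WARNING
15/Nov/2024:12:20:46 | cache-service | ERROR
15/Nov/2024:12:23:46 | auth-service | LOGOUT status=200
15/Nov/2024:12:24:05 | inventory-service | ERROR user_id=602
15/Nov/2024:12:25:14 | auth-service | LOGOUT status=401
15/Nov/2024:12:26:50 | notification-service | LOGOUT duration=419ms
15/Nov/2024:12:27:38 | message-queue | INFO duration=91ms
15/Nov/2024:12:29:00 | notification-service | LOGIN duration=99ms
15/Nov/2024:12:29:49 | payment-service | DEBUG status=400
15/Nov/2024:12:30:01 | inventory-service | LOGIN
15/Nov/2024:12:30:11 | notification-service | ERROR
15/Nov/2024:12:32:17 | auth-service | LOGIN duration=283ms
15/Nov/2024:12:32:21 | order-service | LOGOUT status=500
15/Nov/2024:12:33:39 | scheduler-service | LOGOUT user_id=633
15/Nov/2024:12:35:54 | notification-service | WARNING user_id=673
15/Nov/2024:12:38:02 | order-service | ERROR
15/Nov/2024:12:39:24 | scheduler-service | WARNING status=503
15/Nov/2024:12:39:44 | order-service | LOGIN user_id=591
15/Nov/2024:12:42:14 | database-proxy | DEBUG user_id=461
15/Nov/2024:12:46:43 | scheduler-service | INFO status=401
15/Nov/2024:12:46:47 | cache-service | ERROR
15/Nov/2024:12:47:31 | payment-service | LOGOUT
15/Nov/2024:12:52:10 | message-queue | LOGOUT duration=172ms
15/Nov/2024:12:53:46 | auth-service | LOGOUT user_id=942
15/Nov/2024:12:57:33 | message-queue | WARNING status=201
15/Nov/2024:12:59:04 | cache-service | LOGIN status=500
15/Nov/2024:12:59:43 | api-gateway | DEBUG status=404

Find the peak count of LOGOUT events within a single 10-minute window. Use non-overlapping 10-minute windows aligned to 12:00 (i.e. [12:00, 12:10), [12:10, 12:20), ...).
3

To find the burst window:

1. Divide the log period into non-overlapping 10-minute windows starting at 12:00
2. Count LOGOUT events in each window
3. Find the window with maximum count
4. Maximum events in a window: 3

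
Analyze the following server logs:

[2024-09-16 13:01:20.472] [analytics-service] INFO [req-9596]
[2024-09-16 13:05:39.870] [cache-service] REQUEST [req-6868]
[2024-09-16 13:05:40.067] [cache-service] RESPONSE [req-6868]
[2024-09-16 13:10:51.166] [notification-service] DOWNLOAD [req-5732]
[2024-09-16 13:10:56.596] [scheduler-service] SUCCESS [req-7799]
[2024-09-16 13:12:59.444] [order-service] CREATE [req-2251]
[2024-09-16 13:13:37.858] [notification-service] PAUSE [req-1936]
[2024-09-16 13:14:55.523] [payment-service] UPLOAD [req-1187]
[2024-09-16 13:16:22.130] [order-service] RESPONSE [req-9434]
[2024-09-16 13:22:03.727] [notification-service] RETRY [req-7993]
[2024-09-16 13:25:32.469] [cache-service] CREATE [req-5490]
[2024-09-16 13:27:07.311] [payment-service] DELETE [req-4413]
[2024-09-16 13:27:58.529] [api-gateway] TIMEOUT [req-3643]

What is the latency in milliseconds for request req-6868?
197

To calculate latency:

1. Find REQUEST with id req-6868: 2024-09-16 13:05:39.870
2. Find RESPONSE with id req-6868: 2024-09-16 13:05:40.067
3. Latency: 2024-09-16 13:05:40.067 - 2024-09-16 13:05:39.870 = 197ms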